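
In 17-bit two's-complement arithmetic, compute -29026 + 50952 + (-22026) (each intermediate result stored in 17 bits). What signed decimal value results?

-100

-29026 + 50952 = 21926 (00101010110100110)
21926 + (-22026) = -100 (11111111110011100)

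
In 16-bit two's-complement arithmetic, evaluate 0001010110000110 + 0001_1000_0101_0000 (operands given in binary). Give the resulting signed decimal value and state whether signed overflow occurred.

11734; no overflow

0001010110000110 = 5510 (signed)
0001_1000_0101_0000 → 0001100001010000 = 6224 (signed)
  0001010110000110
+ 0001100001010000
= 0010110111010110
Result 0010110111010110: MSB = 0 → value 11734.
Both addends are non-negative and so is the stored result: no signed overflow.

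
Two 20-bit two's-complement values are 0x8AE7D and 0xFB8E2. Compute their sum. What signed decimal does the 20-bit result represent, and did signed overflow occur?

-497825; no overflow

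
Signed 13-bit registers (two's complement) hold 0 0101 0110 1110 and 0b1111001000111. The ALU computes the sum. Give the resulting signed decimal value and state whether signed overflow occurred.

949; no overflow

0 0101 0110 1110 → 0010101101110 = 1390 (signed)
0b1111001000111 → 1111001000111 = -441 (signed)
  0010101101110
+ 1111001000111
= 0001110110101  (discard carry-out 1)
Result 0001110110101: MSB = 0 → value 949.
Addends have opposite signs, so signed overflow cannot occur.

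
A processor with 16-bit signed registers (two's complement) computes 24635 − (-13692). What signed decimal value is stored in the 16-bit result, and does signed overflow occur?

24635 → 0110000000111011
-13692 → 1100101010000100
Subtract via negate-and-add: invert 1100101010000100 + 1 = 0011010101111100 (i.e. 13692).
  0110000000111011
+ 0011010101111100
= 1001010110110111
Result 1001010110110111: MSB = 1 → 38327 − 65536 = -27209.
Both addends (after negating the subtrahend) are non-negative but the stored result is negative: signed overflow. The true value 24635 − (-13692) = 38327 lies outside [-32768, 32767].

-27209; overflow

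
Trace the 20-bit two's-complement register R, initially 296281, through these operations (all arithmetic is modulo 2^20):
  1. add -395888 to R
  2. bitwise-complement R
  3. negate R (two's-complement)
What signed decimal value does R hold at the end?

Start: R = 296281 = 01001000010101011001.
R = 296281 + (-395888) = -99607 = 11100111101011101001
R = NOT 11100111101011101001 = 00011000010100010110 = 99606
R = −(99606) = -99606 = 11100111101011101010

-99606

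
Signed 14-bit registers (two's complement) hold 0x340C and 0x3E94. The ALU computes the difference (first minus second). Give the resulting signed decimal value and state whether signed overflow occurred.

-2696; no overflow

0x340C = 11010000001100 = -3060 (signed)
0x3E94 = 11111010010100 = -364 (signed)
Subtract via negate-and-add: invert 11111010010100 + 1 = 00000101101100 (i.e. 364).
  11010000001100
+ 00000101101100
= 11010101111000
Result 11010101111000: MSB = 1 → 13688 − 16384 = -2696.
Addends (after negating the subtrahend) have opposite signs, so signed overflow cannot occur.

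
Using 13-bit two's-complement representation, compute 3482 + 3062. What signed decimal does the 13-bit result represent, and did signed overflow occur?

-1648; overflow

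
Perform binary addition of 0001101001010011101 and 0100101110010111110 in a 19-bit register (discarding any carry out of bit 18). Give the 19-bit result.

0110010111101011011

  0001101001010011101
+ 0100101110010111110
= 0110010111101011011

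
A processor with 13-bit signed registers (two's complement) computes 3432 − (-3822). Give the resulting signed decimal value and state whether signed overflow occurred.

-938; overflow

3432 → 0110101101000
-3822 → 1000100010010
Subtract via negate-and-add: invert 1000100010010 + 1 = 0111011101110 (i.e. 3822).
  0110101101000
+ 0111011101110
= 1110001010110
Result 1110001010110: MSB = 1 → 7254 − 8192 = -938.
Both addends (after negating the subtrahend) are non-negative but the stored result is negative: signed overflow. The true value 3432 − (-3822) = 7254 lies outside [-4096, 4095].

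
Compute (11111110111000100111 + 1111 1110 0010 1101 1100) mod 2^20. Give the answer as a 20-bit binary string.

11111101000100000011

  11111110111000100111
+ 11111110001011011100
= 11111101000100000011  (discard carry-out 1)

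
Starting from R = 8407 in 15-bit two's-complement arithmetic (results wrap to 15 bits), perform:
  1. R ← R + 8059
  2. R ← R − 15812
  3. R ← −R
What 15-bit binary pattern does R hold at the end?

111110101110010

Start: R = 8407 = 010000011010111.
R = 8407 + 8059 = 16466; wraps to -16302 = 100000001010010
R = -16302 − 15812 = -32114; wraps to 654 = 000001010001110
R = −(654) = -654 = 111110101110010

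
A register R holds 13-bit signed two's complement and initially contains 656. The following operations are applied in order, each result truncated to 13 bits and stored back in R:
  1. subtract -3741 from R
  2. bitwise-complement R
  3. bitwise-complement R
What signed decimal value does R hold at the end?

-3795

Start: R = 656 = 0001010010000.
R = 656 − (-3741) = 4397; wraps to -3795 = 1000100101101
R = NOT 1000100101101 = 0111011010010 = 3794
R = NOT 0111011010010 = 1000100101101 = -3795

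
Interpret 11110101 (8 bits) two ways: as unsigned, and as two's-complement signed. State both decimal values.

Unsigned: 11110101 = 245.
Signed: MSB=1 → 245 − 256 = -11.

unsigned = 245, signed = -11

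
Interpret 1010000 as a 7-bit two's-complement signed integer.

-48

MSB is 1, so the value is negative.
Unsigned reading: 80. Subtract 2^7 = 128: 80 − 128 = -48.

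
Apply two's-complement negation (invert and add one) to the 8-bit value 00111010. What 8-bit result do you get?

11000110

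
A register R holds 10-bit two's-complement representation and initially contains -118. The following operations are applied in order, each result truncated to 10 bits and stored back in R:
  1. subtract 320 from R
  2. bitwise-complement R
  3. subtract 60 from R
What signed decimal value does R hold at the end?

Start: R = -118 = 1110001010.
R = -118 − 320 = -438 = 1001001010
R = NOT 1001001010 = 0110110101 = 437
R = 437 − 60 = 377 = 0101111001

377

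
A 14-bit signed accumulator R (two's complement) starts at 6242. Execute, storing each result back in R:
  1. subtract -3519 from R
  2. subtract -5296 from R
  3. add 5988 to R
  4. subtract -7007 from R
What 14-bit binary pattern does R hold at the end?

10110110010100

Start: R = 6242 = 01100001100010.
R = 6242 − (-3519) = 9761; wraps to -6623 = 10011000100001
R = -6623 − (-5296) = -1327 = 11101011010001
R = -1327 + 5988 = 4661 = 01001000110101
R = 4661 − (-7007) = 11668; wraps to -4716 = 10110110010100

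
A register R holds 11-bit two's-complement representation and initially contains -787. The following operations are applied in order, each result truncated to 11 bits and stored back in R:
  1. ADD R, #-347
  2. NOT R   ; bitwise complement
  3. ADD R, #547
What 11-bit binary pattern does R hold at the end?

Start: R = -787 = 10011101101.
R = -787 + (-347) = -1134; wraps to 914 = 01110010010
R = NOT 01110010010 = 10001101101 = -915
R = -915 + 547 = -368 = 11010010000

11010010000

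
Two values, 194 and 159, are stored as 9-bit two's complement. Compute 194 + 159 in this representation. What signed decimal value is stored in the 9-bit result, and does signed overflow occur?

-159; overflow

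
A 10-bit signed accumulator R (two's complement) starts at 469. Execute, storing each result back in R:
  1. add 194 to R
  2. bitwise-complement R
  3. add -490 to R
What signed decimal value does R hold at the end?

Start: R = 469 = 0111010101.
R = 469 + 194 = 663; wraps to -361 = 1010010111
R = NOT 1010010111 = 0101101000 = 360
R = 360 + (-490) = -130 = 1101111110

-130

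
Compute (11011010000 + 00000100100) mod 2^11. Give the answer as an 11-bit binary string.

11011110100

  11011010000
+ 00000100100
= 11011110100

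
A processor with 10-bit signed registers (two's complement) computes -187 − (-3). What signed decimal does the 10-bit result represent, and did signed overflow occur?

-187 → 1101000101
-3 → 1111111101
Subtract via negate-and-add: invert 1111111101 + 1 = 0000000011 (i.e. 3).
  1101000101
+ 0000000011
= 1101001000
Result 1101001000: MSB = 1 → 840 − 1024 = -184.
Addends (after negating the subtrahend) have opposite signs, so signed overflow cannot occur.

-184; no overflow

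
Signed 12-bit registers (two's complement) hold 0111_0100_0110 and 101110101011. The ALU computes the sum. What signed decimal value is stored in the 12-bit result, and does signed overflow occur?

0111_0100_0110 → 011101000110 = 1862 (signed)
101110101011 = -1109 (signed)
  011101000110
+ 101110101011
= 001011110001  (discard carry-out 1)
Result 001011110001: MSB = 0 → value 753.
Addends have opposite signs, so signed overflow cannot occur.

753; no overflow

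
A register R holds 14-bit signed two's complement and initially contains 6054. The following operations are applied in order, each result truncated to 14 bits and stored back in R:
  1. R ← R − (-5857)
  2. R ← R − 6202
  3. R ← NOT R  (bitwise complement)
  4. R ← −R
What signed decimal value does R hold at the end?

5710

Start: R = 6054 = 01011110100110.
R = 6054 − (-5857) = 11911; wraps to -4473 = 10111010000111
R = -4473 − 6202 = -10675; wraps to 5709 = 01011001001101
R = NOT 01011001001101 = 10100110110010 = -5710
R = −(-5710) = 5710 = 01011001001110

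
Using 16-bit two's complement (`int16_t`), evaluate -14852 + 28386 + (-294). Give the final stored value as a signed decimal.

-14852 + 28386 = 13534 (0011010011011110)
13534 + (-294) = 13240 (0011001110111000)

13240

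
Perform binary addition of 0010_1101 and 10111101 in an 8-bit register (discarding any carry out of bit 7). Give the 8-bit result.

11101010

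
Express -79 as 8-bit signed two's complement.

10110001

|-79| = 79 = 01001111 in 8 bits.
Invert the bits: 10110000. Add 1: 10110001.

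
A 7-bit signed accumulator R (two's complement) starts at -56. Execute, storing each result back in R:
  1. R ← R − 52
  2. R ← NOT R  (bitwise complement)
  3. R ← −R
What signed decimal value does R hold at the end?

21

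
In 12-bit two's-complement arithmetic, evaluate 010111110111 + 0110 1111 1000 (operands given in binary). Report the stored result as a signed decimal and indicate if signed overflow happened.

-785; overflow

010111110111 = 1527 (signed)
0110 1111 1000 → 011011111000 = 1784 (signed)
  010111110111
+ 011011111000
= 110011101111
Result 110011101111: MSB = 1 → 3311 − 4096 = -785.
Both addends are non-negative but the stored result is negative: signed overflow. The true value 1527 + 1784 = 3311 lies outside [-2048, 2047].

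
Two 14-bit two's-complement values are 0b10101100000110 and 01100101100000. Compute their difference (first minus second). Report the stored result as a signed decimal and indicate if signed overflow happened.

4518; overflow

0b10101100000110 → 10101100000110 = -5370 (signed)
01100101100000 = 6496 (signed)
Subtract via negate-and-add: invert 01100101100000 + 1 = 10011010100000 (i.e. -6496).
  10101100000110
+ 10011010100000
= 01000110100110  (discard carry-out 1)
Result 01000110100110: MSB = 0 → value 4518.
Both addends (after negating the subtrahend) are negative but the stored result is non-negative: signed overflow. The true value -5370 − 6496 = -11866 lies outside [-8192, 8191].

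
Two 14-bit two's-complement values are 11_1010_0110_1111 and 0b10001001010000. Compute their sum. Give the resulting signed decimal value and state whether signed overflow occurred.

11_1010_0110_1111 → 11101001101111 = -1425 (signed)
0b10001001010000 → 10001001010000 = -7600 (signed)
  11101001101111
+ 10001001010000
= 01110010111111  (discard carry-out 1)
Result 01110010111111: MSB = 0 → value 7359.
Both addends are negative but the stored result is non-negative: signed overflow. The true value -1425 + (-7600) = -9025 lies outside [-8192, 8191].

7359; overflow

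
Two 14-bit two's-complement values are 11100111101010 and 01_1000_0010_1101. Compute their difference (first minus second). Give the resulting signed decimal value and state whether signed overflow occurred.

-7747; no overflow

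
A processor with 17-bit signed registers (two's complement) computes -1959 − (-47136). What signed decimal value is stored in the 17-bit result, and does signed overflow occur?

-1959 → 11111100001011001
-47136 → 10100011111100000
Subtract via negate-and-add: invert 10100011111100000 + 1 = 01011100000100000 (i.e. 47136).
  11111100001011001
+ 01011100000100000
= 01011000001111001  (discard carry-out 1)
Result 01011000001111001: MSB = 0 → value 45177.
Addends (after negating the subtrahend) have opposite signs, so signed overflow cannot occur.

45177; no overflow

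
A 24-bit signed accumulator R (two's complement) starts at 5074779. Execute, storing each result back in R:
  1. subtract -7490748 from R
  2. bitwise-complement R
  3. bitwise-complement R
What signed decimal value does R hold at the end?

-4211689

Start: R = 5074779 = 010011010110111101011011.
R = 5074779 − (-7490748) = 12565527; wraps to -4211689 = 101111111011110000010111
R = NOT 101111111011110000010111 = 010000000100001111101000 = 4211688
R = NOT 010000000100001111101000 = 101111111011110000010111 = -4211689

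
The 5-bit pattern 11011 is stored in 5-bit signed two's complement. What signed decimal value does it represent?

MSB is 1, so the value is negative.
Invert: 00100. Add 1: 00101 = 5. So the value is −5.

-5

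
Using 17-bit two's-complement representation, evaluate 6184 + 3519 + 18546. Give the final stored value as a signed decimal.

28249

6184 + 3519 = 9703 (00010010111100111)
9703 + 18546 = 28249 (00110111001011001)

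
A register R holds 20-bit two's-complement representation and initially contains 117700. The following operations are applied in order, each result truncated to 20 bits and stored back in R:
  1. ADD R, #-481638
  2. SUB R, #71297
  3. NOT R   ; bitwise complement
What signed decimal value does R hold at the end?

Start: R = 117700 = 00011100101111000100.
R = 117700 + (-481638) = -363938 = 10100111001001011110
R = -363938 − 71297 = -435235 = 10010101101111011101
R = NOT 10010101101111011101 = 01101010010000100010 = 435234

435234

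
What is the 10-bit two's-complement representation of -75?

|-75| = 75 = 0001001011 in 10 bits.
Invert the bits: 1110110100. Add 1: 1110110101.

1110110101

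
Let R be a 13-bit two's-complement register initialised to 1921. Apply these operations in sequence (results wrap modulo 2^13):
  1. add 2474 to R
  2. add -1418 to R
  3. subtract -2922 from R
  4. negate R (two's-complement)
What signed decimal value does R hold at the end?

Start: R = 1921 = 0011110000001.
R = 1921 + 2474 = 4395; wraps to -3797 = 1000100101011
R = -3797 + (-1418) = -5215; wraps to 2977 = 0101110100001
R = 2977 − (-2922) = 5899; wraps to -2293 = 1011100001011
R = −(-2293) = 2293 = 0100011110101

2293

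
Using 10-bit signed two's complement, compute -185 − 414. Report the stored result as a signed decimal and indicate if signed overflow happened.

425; overflow

-185 → 1101000111
414 → 0110011110
Subtract via negate-and-add: invert 0110011110 + 1 = 1001100010 (i.e. -414).
  1101000111
+ 1001100010
= 0110101001  (discard carry-out 1)
Result 0110101001: MSB = 0 → value 425.
Both addends (after negating the subtrahend) are negative but the stored result is non-negative: signed overflow. The true value -185 − 414 = -599 lies outside [-512, 511].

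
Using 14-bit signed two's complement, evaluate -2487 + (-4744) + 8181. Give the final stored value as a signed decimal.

950

-2487 + (-4744) = -7231 (10001111000001)
-7231 + 8181 = 950 (00001110110110)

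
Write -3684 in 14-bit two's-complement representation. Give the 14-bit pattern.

|-3684| = 3684 = 00111001100100 in 14 bits.
Invert the bits: 11000110011011. Add 1: 11000110011100.
Check: 11000110011100 reads as 12700 − 16384 = -3684.

11000110011100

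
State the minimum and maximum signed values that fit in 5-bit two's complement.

Minimum: −2^4 = -16.
Maximum: 2^4 − 1 = 15.

min = -16, max = 15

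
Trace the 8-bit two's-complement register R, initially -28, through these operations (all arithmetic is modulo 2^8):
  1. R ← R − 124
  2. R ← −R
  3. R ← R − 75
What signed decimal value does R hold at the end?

77

Start: R = -28 = 11100100.
R = -28 − 124 = -152; wraps to 104 = 01101000
R = −(104) = -104 = 10011000
R = -104 − 75 = -179; wraps to 77 = 01001101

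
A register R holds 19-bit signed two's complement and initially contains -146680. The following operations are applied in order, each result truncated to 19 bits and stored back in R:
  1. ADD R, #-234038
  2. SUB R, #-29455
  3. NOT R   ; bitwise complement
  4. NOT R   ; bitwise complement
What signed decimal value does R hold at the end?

173025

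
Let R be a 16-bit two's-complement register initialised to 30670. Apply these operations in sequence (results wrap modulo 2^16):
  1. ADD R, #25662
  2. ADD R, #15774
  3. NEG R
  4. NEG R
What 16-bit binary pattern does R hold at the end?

Start: R = 30670 = 0111011111001110.
R = 30670 + 25662 = 56332; wraps to -9204 = 1101110000001100
R = -9204 + 15774 = 6570 = 0001100110101010
R = −(6570) = -6570 = 1110011001010110
R = −(-6570) = 6570 = 0001100110101010

0001100110101010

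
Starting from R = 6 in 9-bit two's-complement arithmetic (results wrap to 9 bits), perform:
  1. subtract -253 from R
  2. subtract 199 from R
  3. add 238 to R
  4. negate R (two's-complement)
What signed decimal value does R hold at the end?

214

Start: R = 6 = 000000110.
R = 6 − (-253) = 259; wraps to -253 = 100000011
R = -253 − 199 = -452; wraps to 60 = 000111100
R = 60 + 238 = 298; wraps to -214 = 100101010
R = −(-214) = 214 = 011010110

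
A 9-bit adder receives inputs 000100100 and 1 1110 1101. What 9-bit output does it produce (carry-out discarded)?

000010001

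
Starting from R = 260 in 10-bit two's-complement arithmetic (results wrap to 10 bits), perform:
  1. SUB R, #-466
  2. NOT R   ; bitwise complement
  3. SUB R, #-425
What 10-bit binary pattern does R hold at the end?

Start: R = 260 = 0100000100.
R = 260 − (-466) = 726; wraps to -298 = 1011010110
R = NOT 1011010110 = 0100101001 = 297
R = 297 − (-425) = 722; wraps to -302 = 1011010010

1011010010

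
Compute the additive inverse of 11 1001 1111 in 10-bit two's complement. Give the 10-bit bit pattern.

Invert: 0001100000. Add 1: 0001100001.

0001100001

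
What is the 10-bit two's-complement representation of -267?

|-267| = 267 = 0100001011 in 10 bits.
Invert the bits: 1011110100. Add 1: 1011110101.
Check: 1011110101 reads as 757 − 1024 = -267.

1011110101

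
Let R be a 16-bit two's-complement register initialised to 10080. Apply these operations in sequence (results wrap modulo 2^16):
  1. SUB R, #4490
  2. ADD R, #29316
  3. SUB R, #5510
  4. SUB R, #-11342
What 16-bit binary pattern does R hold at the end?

1001111100100010

Start: R = 10080 = 0010011101100000.
R = 10080 − 4490 = 5590 = 0001010111010110
R = 5590 + 29316 = 34906; wraps to -30630 = 1000100001011010
R = -30630 − 5510 = -36140; wraps to 29396 = 0111001011010100
R = 29396 − (-11342) = 40738; wraps to -24798 = 1001111100100010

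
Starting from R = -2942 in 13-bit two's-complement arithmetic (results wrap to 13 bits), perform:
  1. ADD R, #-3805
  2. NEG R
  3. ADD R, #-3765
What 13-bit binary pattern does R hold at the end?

Start: R = -2942 = 1010010000010.
R = -2942 + (-3805) = -6747; wraps to 1445 = 0010110100101
R = −(1445) = -1445 = 1101001011011
R = -1445 + (-3765) = -5210; wraps to 2982 = 0101110100110

0101110100110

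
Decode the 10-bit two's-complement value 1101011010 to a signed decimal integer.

-166

MSB is 1, so the value is negative.
Invert: 0010100101. Add 1: 0010100110 = 166. So the value is −166.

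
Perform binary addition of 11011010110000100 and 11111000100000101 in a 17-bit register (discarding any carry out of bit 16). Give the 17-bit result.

  11011010110000100
+ 11111000100000101
= 11010011010001001  (discard carry-out 1)

11010011010001001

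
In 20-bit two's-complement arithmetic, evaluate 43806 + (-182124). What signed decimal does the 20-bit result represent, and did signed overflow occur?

43806 → 00001010101100011110
-182124 → 11010011100010010100
  00001010101100011110
+ 11010011100010010100
= 11011110001110110010
Result 11011110001110110010: MSB = 1 → 910258 − 1048576 = -138318.
Addends have opposite signs, so signed overflow cannot occur.

-138318; no overflow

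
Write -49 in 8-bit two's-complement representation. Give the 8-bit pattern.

|-49| = 49 = 00110001 in 8 bits.
Invert the bits: 11001110. Add 1: 11001111.

11001111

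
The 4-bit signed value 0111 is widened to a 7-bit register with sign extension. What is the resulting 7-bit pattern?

MSB of 0111 is 0; replicate it into the new high bits.
000|0111 → 0000111 (still 7).

0000111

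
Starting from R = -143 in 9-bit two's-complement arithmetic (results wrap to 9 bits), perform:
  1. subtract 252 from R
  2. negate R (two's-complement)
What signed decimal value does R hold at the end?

-117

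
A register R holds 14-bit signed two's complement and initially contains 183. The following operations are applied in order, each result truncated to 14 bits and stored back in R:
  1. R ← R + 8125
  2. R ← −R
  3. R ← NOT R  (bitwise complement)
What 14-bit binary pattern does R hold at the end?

10000001110011

Start: R = 183 = 00000010110111.
R = 183 + 8125 = 8308; wraps to -8076 = 10000001110100
R = −(-8076) = 8076 = 01111110001100
R = NOT 01111110001100 = 10000001110011 = -8077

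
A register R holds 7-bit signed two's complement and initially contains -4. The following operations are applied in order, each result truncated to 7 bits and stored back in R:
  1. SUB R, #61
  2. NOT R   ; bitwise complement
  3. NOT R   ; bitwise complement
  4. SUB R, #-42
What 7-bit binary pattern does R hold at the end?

1101001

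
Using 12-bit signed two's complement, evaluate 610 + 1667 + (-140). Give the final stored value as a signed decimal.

-1959

610 + 1667 = 2277 → wraps to -1819 (100011100101)
-1819 + (-140) = -1959 (100001011001)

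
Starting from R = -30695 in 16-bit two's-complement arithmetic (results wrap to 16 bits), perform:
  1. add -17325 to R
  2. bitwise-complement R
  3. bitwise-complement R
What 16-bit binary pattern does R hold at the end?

0100010001101100

Start: R = -30695 = 1000100000011001.
R = -30695 + (-17325) = -48020; wraps to 17516 = 0100010001101100
R = NOT 0100010001101100 = 1011101110010011 = -17517
R = NOT 1011101110010011 = 0100010001101100 = 17516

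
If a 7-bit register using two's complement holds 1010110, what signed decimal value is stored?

-42

MSB is 1, so the value is negative.
Unsigned reading: 86. Subtract 2^7 = 128: 86 − 128 = -42.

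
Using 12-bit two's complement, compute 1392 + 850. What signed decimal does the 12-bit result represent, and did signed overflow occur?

1392 → 010101110000
850 → 001101010010
  010101110000
+ 001101010010
= 100011000010
Result 100011000010: MSB = 1 → 2242 − 4096 = -1854.
Both addends are non-negative but the stored result is negative: signed overflow. The true value 1392 + 850 = 2242 lies outside [-2048, 2047].

-1854; overflow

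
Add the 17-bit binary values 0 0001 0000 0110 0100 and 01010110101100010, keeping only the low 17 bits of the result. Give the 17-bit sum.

  00001000001100100
+ 01010110101100010
= 01011110111000110

01011110111000110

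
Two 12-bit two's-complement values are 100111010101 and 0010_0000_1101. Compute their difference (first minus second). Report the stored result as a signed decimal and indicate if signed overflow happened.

1992; overflow

100111010101 = -1579 (signed)
0010_0000_1101 → 001000001101 = 525 (signed)
Subtract via negate-and-add: invert 001000001101 + 1 = 110111110011 (i.e. -525).
  100111010101
+ 110111110011
= 011111001000  (discard carry-out 1)
Result 011111001000: MSB = 0 → value 1992.
Both addends (after negating the subtrahend) are negative but the stored result is non-negative: signed overflow. The true value -1579 − 525 = -2104 lies outside [-2048, 2047].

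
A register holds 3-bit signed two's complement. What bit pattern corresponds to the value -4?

|-4| = 4 = 100 in 3 bits.
Invert the bits: 011. Add 1: 100.

100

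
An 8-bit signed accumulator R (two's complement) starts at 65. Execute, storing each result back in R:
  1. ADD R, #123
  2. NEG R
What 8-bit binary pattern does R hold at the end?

Start: R = 65 = 01000001.
R = 65 + 123 = 188; wraps to -68 = 10111100
R = −(-68) = 68 = 01000100

01000100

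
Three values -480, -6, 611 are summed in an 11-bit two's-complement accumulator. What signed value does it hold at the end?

125

-480 + (-6) = -486 (11000011010)
-486 + 611 = 125 (00001111101)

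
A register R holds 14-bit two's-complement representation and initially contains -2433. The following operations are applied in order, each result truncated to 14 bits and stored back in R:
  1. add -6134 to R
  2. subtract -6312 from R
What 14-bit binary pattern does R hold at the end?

Start: R = -2433 = 11011001111111.
R = -2433 + (-6134) = -8567; wraps to 7817 = 01111010001001
R = 7817 − (-6312) = 14129; wraps to -2255 = 11011100110001

11011100110001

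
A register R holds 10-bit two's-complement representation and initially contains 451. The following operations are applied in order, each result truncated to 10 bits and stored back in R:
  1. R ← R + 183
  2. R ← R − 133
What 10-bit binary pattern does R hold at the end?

Start: R = 451 = 0111000011.
R = 451 + 183 = 634; wraps to -390 = 1001111010
R = -390 − 133 = -523; wraps to 501 = 0111110101

0111110101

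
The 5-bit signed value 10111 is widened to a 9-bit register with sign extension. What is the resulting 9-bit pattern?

111110111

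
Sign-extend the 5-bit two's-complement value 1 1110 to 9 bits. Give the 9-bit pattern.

111111110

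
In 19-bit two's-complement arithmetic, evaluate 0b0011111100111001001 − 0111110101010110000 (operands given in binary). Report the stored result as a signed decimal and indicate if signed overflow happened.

0b0011111100111001001 → 0011111100111001001 = 129481 (signed)
0111110101010110000 = 256688 (signed)
Subtract via negate-and-add: invert 0111110101010110000 + 1 = 1000001010101010000 (i.e. -256688).
  0011111100111001001
+ 1000001010101010000
= 1100000111100011001
Result 1100000111100011001: MSB = 1 → 397081 − 524288 = -127207.
Addends (after negating the subtrahend) have opposite signs, so signed overflow cannot occur.

-127207; no overflow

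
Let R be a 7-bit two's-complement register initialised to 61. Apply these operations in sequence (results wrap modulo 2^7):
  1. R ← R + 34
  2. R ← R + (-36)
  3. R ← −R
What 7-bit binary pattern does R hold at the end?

Start: R = 61 = 0111101.
R = 61 + 34 = 95; wraps to -33 = 1011111
R = -33 + (-36) = -69; wraps to 59 = 0111011
R = −(59) = -59 = 1000101

1000101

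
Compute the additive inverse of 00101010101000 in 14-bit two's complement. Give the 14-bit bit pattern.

11010101011000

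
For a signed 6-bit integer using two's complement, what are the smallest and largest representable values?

min = -32, max = 31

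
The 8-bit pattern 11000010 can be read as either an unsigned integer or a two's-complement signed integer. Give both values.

Unsigned: 11000010 = 194.
Signed: MSB=1 → 194 − 256 = -62.

unsigned = 194, signed = -62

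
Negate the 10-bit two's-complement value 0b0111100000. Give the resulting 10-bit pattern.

1000100000

Invert: 1000011111. Add 1: 1000100000.
Check: 0111100000 = 480, 1000100000 = -480.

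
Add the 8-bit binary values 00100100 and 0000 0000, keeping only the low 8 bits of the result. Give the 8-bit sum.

  00100100
+ 00000000
= 00100100

00100100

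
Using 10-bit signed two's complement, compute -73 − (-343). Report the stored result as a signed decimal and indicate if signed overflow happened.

270; no overflow

-73 → 1110110111
-343 → 1010101001
Subtract via negate-and-add: invert 1010101001 + 1 = 0101010111 (i.e. 343).
  1110110111
+ 0101010111
= 0100001110  (discard carry-out 1)
Result 0100001110: MSB = 0 → value 270.
Addends (after negating the subtrahend) have opposite signs, so signed overflow cannot occur.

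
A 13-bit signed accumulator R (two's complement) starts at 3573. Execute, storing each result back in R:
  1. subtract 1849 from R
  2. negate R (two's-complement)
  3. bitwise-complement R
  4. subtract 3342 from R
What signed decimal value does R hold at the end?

-1619

Start: R = 3573 = 0110111110101.
R = 3573 − 1849 = 1724 = 0011010111100
R = −(1724) = -1724 = 1100101000100
R = NOT 1100101000100 = 0011010111011 = 1723
R = 1723 − 3342 = -1619 = 1100110101101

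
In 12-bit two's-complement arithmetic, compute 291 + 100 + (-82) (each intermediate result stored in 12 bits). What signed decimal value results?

291 + 100 = 391 (000110000111)
391 + (-82) = 309 (000100110101)

309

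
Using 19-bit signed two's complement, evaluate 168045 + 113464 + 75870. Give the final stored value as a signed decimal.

-166909

168045 + 113464 = 281509 → wraps to -242779 (1000100101110100101)
-242779 + 75870 = -166909 (1010111010000000011)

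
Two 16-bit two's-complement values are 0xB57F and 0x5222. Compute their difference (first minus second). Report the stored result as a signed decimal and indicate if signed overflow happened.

25437; overflow

0xB57F = 1011010101111111 = -19073 (signed)
0x5222 = 0101001000100010 = 21026 (signed)
Subtract via negate-and-add: invert 0101001000100010 + 1 = 1010110111011110 (i.e. -21026).
  1011010101111111
+ 1010110111011110
= 0110001101011101  (discard carry-out 1)
Result 0110001101011101: MSB = 0 → value 25437.
Both addends (after negating the subtrahend) are negative but the stored result is non-negative: signed overflow. The true value -19073 − 21026 = -40099 lies outside [-32768, 32767].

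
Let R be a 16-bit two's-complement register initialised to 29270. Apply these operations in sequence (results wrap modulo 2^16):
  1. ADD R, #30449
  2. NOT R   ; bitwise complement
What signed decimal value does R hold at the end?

5816

Start: R = 29270 = 0111001001010110.
R = 29270 + 30449 = 59719; wraps to -5817 = 1110100101000111
R = NOT 1110100101000111 = 0001011010111000 = 5816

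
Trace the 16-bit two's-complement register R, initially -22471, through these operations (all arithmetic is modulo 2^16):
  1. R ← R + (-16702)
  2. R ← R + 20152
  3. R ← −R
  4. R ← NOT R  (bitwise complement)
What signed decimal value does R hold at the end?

Start: R = -22471 = 1010100000111001.
R = -22471 + (-16702) = -39173; wraps to 26363 = 0110011011111011
R = 26363 + 20152 = 46515; wraps to -19021 = 1011010110110011
R = −(-19021) = 19021 = 0100101001001101
R = NOT 0100101001001101 = 1011010110110010 = -19022

-19022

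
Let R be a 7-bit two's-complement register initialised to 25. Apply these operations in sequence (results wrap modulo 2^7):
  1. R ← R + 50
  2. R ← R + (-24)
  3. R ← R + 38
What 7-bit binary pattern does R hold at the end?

Start: R = 25 = 0011001.
R = 25 + 50 = 75; wraps to -53 = 1001011
R = -53 + (-24) = -77; wraps to 51 = 0110011
R = 51 + 38 = 89; wraps to -39 = 1011001

1011001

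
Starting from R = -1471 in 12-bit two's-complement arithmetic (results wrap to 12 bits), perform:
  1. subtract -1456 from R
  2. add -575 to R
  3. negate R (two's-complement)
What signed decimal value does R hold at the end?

Start: R = -1471 = 101001000001.
R = -1471 − (-1456) = -15 = 111111110001
R = -15 + (-575) = -590 = 110110110010
R = −(-590) = 590 = 001001001110

590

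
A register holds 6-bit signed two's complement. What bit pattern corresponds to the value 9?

9 is non-negative, so write it directly in 6 bits: 001001.

001001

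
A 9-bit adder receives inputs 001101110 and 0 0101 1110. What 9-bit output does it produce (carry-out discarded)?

  001101110
+ 001011110
= 011001100

011001100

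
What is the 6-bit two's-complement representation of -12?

110100

|-12| = 12 = 001100 in 6 bits.
Invert the bits: 110011. Add 1: 110100.
Check: 110100 reads as 52 − 64 = -12.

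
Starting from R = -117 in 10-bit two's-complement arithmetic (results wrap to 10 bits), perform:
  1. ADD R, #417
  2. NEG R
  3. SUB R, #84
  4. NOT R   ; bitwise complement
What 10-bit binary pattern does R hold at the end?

0101111111

Start: R = -117 = 1110001011.
R = -117 + 417 = 300 = 0100101100
R = −(300) = -300 = 1011010100
R = -300 − 84 = -384 = 1010000000
R = NOT 1010000000 = 0101111111 = 383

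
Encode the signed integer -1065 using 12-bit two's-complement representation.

|-1065| = 1065 = 010000101001 in 12 bits.
Invert the bits: 101111010110. Add 1: 101111010111.
Check: 101111010111 reads as 3031 − 4096 = -1065.

101111010111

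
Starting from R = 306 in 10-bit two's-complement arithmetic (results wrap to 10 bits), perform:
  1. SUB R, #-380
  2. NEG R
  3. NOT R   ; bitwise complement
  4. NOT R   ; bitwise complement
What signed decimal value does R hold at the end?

338

Start: R = 306 = 0100110010.
R = 306 − (-380) = 686; wraps to -338 = 1010101110
R = −(-338) = 338 = 0101010010
R = NOT 0101010010 = 1010101101 = -339
R = NOT 1010101101 = 0101010010 = 338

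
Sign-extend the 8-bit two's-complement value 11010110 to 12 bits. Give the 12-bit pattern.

MSB of 11010110 is 1; replicate it into the new high bits.
1111|11010110 → 111111010110 (still -42).

111111010110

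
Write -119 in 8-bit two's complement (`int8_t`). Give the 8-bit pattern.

|-119| = 119 = 01110111 in 8 bits.
Invert the bits: 10001000. Add 1: 10001001.
Check: 10001001 reads as 137 − 256 = -119.

10001001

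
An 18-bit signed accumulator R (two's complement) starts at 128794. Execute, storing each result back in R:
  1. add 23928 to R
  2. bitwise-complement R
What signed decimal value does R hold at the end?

109421

Start: R = 128794 = 011111011100011010.
R = 128794 + 23928 = 152722; wraps to -109422 = 100101010010010010
R = NOT 100101010010010010 = 011010101101101101 = 109421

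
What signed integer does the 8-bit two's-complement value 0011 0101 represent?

MSB is 0, so the value is non-negative: 00110101 = 53.

53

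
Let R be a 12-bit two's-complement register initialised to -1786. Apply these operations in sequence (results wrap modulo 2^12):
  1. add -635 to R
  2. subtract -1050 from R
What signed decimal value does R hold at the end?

Start: R = -1786 = 100100000110.
R = -1786 + (-635) = -2421; wraps to 1675 = 011010001011
R = 1675 − (-1050) = 2725; wraps to -1371 = 101010100101

-1371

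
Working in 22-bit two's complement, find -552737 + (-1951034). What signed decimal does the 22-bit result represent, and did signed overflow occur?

-552737 → 1101111001000011011111
-1951034 → 1000100011101011000110
  1101111001000011011111
+ 1000100011101011000110
= 0110011100101110100101  (discard carry-out 1)
Result 0110011100101110100101: MSB = 0 → value 1690533.
Both addends are negative but the stored result is non-negative: signed overflow. The true value -552737 + (-1951034) = -2503771 lies outside [-2097152, 2097151].

1690533; overflow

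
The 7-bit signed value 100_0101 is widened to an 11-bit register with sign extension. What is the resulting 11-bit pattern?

MSB of 1000101 is 1; replicate it into the new high bits.
1111|1000101 → 11111000101 (still -59).

11111000101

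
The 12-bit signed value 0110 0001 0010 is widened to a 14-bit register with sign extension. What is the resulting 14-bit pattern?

00011000010010

MSB of 011000010010 is 0; replicate it into the new high bits.
00|011000010010 → 00011000010010 (still 1554).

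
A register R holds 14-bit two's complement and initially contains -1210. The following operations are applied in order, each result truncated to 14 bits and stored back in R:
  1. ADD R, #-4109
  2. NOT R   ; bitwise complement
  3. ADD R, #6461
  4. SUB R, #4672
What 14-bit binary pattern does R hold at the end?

01101111000011

Start: R = -1210 = 11101101000110.
R = -1210 + (-4109) = -5319 = 10101100111001
R = NOT 10101100111001 = 01010011000110 = 5318
R = 5318 + 6461 = 11779; wraps to -4605 = 10111000000011
R = -4605 − 4672 = -9277; wraps to 7107 = 01101111000011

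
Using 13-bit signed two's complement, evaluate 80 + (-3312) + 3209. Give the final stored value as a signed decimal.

-23

80 + (-3312) = -3232 (1001101100000)
-3232 + 3209 = -23 (1111111101001)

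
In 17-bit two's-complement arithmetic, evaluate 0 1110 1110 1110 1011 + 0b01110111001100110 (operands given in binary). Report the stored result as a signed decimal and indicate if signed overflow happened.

0 1110 1110 1110 1011 → 01110111011101011 = 61163 (signed)
0b01110111001100110 → 01110111001100110 = 61030 (signed)
  01110111011101011
+ 01110111001100110
= 11101110101010001
Result 11101110101010001: MSB = 1 → 122193 − 131072 = -8879.
Both addends are non-negative but the stored result is negative: signed overflow. The true value 61163 + 61030 = 122193 lies outside [-65536, 65535].

-8879; overflow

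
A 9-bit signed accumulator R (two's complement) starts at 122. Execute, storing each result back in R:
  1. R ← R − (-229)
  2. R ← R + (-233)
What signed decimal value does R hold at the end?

118

Start: R = 122 = 001111010.
R = 122 − (-229) = 351; wraps to -161 = 101011111
R = -161 + (-233) = -394; wraps to 118 = 001110110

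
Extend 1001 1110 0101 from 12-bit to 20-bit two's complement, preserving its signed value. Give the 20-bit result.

MSB of 100111100101 is 1; replicate it into the new high bits.
11111111|100111100101 → 11111111100111100101 (still -1563).

11111111100111100101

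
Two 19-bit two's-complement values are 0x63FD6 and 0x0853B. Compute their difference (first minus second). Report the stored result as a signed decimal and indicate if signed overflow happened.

0x63FD6 = 1100011111111010110 = -114730 (signed)
0x0853B = 0001000010100111011 = 34107 (signed)
Subtract via negate-and-add: invert 0001000010100111011 + 1 = 1110111101011000101 (i.e. -34107).
  1100011111111010110
+ 1110111101011000101
= 1011011101010011011  (discard carry-out 1)
Result 1011011101010011011: MSB = 1 → 375451 − 524288 = -148837.
Both addends (after negating the subtrahend) are negative and so is the stored result: no signed overflow.

-148837; no overflow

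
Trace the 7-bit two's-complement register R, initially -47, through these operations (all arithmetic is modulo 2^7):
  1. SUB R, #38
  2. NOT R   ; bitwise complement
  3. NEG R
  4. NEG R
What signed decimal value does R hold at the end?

-44

Start: R = -47 = 1010001.
R = -47 − 38 = -85; wraps to 43 = 0101011
R = NOT 0101011 = 1010100 = -44
R = −(-44) = 44 = 0101100
R = −(44) = -44 = 1010100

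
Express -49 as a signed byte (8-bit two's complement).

11001111

|-49| = 49 = 00110001 in 8 bits.
Invert the bits: 11001110. Add 1: 11001111.
Check: 11001111 reads as 207 − 256 = -49.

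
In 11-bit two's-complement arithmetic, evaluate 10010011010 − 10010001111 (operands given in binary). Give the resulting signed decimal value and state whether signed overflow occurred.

11; no overflow

10010011010 = -870 (signed)
10010001111 = -881 (signed)
Subtract via negate-and-add: invert 10010001111 + 1 = 01101110001 (i.e. 881).
  10010011010
+ 01101110001
= 00000001011  (discard carry-out 1)
Result 00000001011: MSB = 0 → value 11.
Addends (after negating the subtrahend) have opposite signs, so signed overflow cannot occur.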